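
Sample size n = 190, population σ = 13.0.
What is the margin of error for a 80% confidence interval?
Margin of error = 1.21

Margin of error = z* · σ/√n
= 1.282 · 13.0/√190
= 1.282 · 13.0/13.7840
= 1.21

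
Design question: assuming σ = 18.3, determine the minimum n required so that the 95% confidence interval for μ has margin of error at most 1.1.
n ≥ 1064

For margin E ≤ 1.1:
n ≥ (z* · σ / E)²
n ≥ (1.960 · 18.3 / 1.1)²
n ≥ 1063.23

Minimum n = 1064 (rounding up)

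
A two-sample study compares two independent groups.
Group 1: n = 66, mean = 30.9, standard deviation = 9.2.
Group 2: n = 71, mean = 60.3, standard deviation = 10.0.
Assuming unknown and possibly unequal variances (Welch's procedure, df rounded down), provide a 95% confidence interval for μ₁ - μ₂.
(-32.64, -26.16)

Difference: x̄₁ - x̄₂ = -29.40
SE = √(s₁²/n₁ + s₂²/n₂) = √(9.2²/66 + 10.0²/71) = 1.6404
df = 134.99 → 134 (Welch–Satterthwaite, rounded down)
t* = 1.978

CI: -29.40 ± 1.978 · 1.6404 = -29.40 ± 3.24 = (-32.64, -26.16)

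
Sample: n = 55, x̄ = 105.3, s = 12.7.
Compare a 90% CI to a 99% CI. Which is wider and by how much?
99% CI is wider by 3.41

df = 54
90% CI: t* = 1.674, (102.43, 108.17), width = 2 · t* · s/√n = 5.73
99% CI: t* = 2.670, (100.73, 109.87), width = 2 · t* · s/√n = 9.14

The 99% CI is wider by 9.14 - 5.73 = 3.41.
Higher confidence requires a wider interval.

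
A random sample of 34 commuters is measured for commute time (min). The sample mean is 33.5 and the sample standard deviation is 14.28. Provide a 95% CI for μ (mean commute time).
(28.52, 38.48)

t-interval (σ unknown):
df = n - 1 = 33
t* = 2.035 for 95% confidence

Margin of error = t* · s/√n = 2.035 · 14.28/√34 = 4.98

CI: (28.52, 38.48)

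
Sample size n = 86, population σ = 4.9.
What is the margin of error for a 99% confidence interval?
Margin of error = 1.36

Margin of error = z* · σ/√n
= 2.576 · 4.9/√86
= 2.576 · 4.9/9.2736
= 1.36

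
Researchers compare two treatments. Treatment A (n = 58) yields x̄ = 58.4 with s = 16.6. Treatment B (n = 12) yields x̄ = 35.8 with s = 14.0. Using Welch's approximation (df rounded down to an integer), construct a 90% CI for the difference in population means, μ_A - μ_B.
(14.64, 30.56)

Difference: x̄₁ - x̄₂ = 22.60
SE = √(s₁²/n₁ + s₂²/n₂) = √(16.6²/58 + 14.0²/12) = 4.5918
df = 18.04 → 18 (Welch–Satterthwaite, rounded down)
t* = 1.734

CI: 22.60 ± 1.734 · 4.5918 = 22.60 ± 7.96 = (14.64, 30.56)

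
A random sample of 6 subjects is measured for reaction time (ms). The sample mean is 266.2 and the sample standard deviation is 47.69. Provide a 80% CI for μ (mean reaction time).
(237.46, 294.94)

t-interval (σ unknown):
df = n - 1 = 5
t* = 1.476 for 80% confidence

Margin of error = t* · s/√n = 1.476 · 47.69/√6 = 28.74

CI: (237.46, 294.94)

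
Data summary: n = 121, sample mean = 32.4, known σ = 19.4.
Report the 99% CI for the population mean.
(27.86, 36.94)

z-interval (σ known):
z* = 2.576 for 99% confidence

Margin of error = z* · σ/√n = 2.576 · 19.4/√121 = 4.54

CI: (32.4 - 4.54, 32.4 + 4.54) = (27.86, 36.94)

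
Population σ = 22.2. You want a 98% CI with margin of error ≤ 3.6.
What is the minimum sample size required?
n ≥ 206

For margin E ≤ 3.6:
n ≥ (z* · σ / E)²
n ≥ (2.326 · 22.2 / 3.6)²
n ≥ 205.74

Minimum n = 206 (rounding up)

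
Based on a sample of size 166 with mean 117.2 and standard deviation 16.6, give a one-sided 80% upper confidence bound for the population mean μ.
μ ≤ 118.29

Upper bound (one-sided):
t* = 0.844 (one-sided for 80%)
Upper bound = x̄ + t* · s/√n = 117.2 + 0.844 · 16.6/√166 = 118.29

We are 80% confident that μ ≤ 118.29.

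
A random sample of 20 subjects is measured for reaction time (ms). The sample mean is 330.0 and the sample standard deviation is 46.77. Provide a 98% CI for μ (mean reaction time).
(303.45, 356.55)

t-interval (σ unknown):
df = n - 1 = 19
t* = 2.539 for 98% confidence

Margin of error = t* · s/√n = 2.539 · 46.77/√20 = 26.55

CI: (303.45, 356.55)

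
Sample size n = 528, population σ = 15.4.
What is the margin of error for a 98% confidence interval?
Margin of error = 1.56

Margin of error = z* · σ/√n
= 2.326 · 15.4/√528
= 2.326 · 15.4/22.9783
= 1.56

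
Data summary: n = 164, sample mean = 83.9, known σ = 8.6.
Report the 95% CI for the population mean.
(82.58, 85.22)

z-interval (σ known):
z* = 1.960 for 95% confidence

Margin of error = z* · σ/√n = 1.960 · 8.6/√164 = 1.32

CI: (83.9 - 1.32, 83.9 + 1.32) = (82.58, 85.22)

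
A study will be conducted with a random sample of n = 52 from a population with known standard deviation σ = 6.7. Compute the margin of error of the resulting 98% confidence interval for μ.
Margin of error = 2.16

Margin of error = z* · σ/√n
= 2.326 · 6.7/√52
= 2.326 · 6.7/7.2111
= 2.16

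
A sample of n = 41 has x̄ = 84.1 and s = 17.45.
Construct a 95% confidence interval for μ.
(78.59, 89.61)

t-interval (σ unknown):
df = n - 1 = 40
t* = 2.021 for 95% confidence

Margin of error = t* · s/√n = 2.021 · 17.45/√41 = 5.51

CI: (78.59, 89.61)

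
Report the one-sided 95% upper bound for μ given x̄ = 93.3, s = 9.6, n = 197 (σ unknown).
μ ≤ 94.43

Upper bound (one-sided):
t* = 1.653 (one-sided for 95%)
Upper bound = x̄ + t* · s/√n = 93.3 + 1.653 · 9.6/√197 = 94.43

We are 95% confident that μ ≤ 94.43.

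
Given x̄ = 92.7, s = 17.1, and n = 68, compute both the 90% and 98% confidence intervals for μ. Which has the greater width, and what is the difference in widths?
98% CI is wider by 2.96

df = 67
90% CI: t* = 1.668, (89.24, 96.16), width = 2 · t* · s/√n = 6.92
98% CI: t* = 2.383, (87.76, 97.64), width = 2 · t* · s/√n = 9.88

The 98% CI is wider by 9.88 - 6.92 = 2.96.
Higher confidence requires a wider interval.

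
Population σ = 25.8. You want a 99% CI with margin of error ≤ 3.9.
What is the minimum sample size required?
n ≥ 291

For margin E ≤ 3.9:
n ≥ (z* · σ / E)²
n ≥ (2.576 · 25.8 / 3.9)²
n ≥ 290.40

Minimum n = 291 (rounding up)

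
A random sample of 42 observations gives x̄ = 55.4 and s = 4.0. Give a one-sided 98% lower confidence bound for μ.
μ ≥ 54.09

Lower bound (one-sided):
t* = 2.121 (one-sided for 98%)
Lower bound = x̄ - t* · s/√n = 55.4 - 2.121 · 4.0/√42 = 54.09

We are 98% confident that μ ≥ 54.09.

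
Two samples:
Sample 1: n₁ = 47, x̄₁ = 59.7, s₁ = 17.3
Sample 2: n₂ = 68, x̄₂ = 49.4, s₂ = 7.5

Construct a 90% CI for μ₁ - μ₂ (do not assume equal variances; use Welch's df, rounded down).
(5.82, 14.78)

Difference: x̄₁ - x̄₂ = 10.30
SE = √(s₁²/n₁ + s₂²/n₂) = √(17.3²/47 + 7.5²/68) = 2.6824
df = 58.05 → 58 (Welch–Satterthwaite, rounded down)
t* = 1.672

CI: 10.30 ± 1.672 · 2.6824 = 10.30 ± 4.48 = (5.82, 14.78)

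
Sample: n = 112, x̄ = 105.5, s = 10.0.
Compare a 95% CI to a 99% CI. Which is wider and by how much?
99% CI is wider by 1.20

df = 111
95% CI: t* = 1.982, (103.63, 107.37), width = 2 · t* · s/√n = 3.75
99% CI: t* = 2.621, (103.02, 107.98), width = 2 · t* · s/√n = 4.95

The 99% CI is wider by 4.95 - 3.75 = 1.20.
Higher confidence requires a wider interval.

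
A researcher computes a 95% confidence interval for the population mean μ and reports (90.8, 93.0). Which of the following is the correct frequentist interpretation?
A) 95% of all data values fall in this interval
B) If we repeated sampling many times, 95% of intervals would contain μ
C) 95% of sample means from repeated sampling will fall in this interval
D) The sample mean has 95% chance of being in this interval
B

A) Wrong — a CI is about the parameter μ, not individual data values.
B) Correct — this is the frequentist long-run coverage interpretation.
C) Wrong — coverage applies to intervals containing μ, not to future x̄ values.
D) Wrong — x̄ is observed and sits in the interval by construction.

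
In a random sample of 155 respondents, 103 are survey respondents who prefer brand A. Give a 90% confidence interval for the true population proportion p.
(0.602, 0.727)

Proportion CI:
p̂ = 103/155 = 0.66452
SE = √(p̂(1-p̂)/n) = √(0.66452 · 0.33548 / 155) = 0.03792

z* = 1.645
Margin = z* · SE = 1.645 · 0.03792 = 0.0624

CI: 0.66452 ± 0.0624 = (0.602, 0.727)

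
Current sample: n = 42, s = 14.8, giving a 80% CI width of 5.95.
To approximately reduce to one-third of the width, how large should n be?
n ≈ 378

CI width ∝ 1/√n
To reduce width by factor 3, need √n to grow by 3 → need 3² = 9 times as many samples.

Current: n = 42, width = 5.95
New: n = 378, width ≈ 1.95

Width reduced by factor of 5.95/1.95 = 3.05.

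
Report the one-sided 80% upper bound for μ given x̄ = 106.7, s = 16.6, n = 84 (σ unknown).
μ ≤ 108.23

Upper bound (one-sided):
t* = 0.846 (one-sided for 80%)
Upper bound = x̄ + t* · s/√n = 106.7 + 0.846 · 16.6/√84 = 108.23

We are 80% confident that μ ≤ 108.23.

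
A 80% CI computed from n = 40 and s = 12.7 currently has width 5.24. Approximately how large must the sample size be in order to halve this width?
n ≈ 160

CI width ∝ 1/√n
To reduce width by factor 2, need √n to grow by 2 → need 2² = 4 times as many samples.

Current: n = 40, width = 5.24
New: n = 160, width ≈ 2.58

Width reduced by factor of 5.24/2.58 = 2.03.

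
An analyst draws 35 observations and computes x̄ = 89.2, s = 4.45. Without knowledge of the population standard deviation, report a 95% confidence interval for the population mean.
(87.67, 90.73)

t-interval (σ unknown):
df = n - 1 = 34
t* = 2.032 for 95% confidence

Margin of error = t* · s/√n = 2.032 · 4.45/√35 = 1.53

CI: (87.67, 90.73)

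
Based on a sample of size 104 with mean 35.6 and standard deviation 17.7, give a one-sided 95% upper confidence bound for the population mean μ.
μ ≤ 38.48

Upper bound (one-sided):
t* = 1.660 (one-sided for 95%)
Upper bound = x̄ + t* · s/√n = 35.6 + 1.660 · 17.7/√104 = 38.48

We are 95% confident that μ ≤ 38.48.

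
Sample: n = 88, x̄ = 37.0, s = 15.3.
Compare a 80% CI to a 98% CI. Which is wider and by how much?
98% CI is wider by 3.52

df = 87
80% CI: t* = 1.291, (34.89, 39.11), width = 2 · t* · s/√n = 4.21
98% CI: t* = 2.370, (33.13, 40.87), width = 2 · t* · s/√n = 7.73

The 98% CI is wider by 7.73 - 4.21 = 3.52.
Higher confidence requires a wider interval.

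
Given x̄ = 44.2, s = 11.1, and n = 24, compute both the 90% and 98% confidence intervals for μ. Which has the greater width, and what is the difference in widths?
98% CI is wider by 3.56

df = 23
90% CI: t* = 1.714, (40.32, 48.08), width = 2 · t* · s/√n = 7.77
98% CI: t* = 2.500, (38.54, 49.86), width = 2 · t* · s/√n = 11.33

The 98% CI is wider by 11.33 - 7.77 = 3.56.
Higher confidence requires a wider interval.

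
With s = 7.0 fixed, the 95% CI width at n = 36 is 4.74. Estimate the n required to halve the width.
n ≈ 144

CI width ∝ 1/√n
To reduce width by factor 2, need √n to grow by 2 → need 2² = 4 times as many samples.

Current: n = 36, width = 4.74
New: n = 144, width ≈ 2.31

Width reduced by factor of 4.74/2.31 = 2.05.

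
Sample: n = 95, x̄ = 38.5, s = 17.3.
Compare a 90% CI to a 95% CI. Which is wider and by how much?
95% CI is wider by 1.15

df = 94
90% CI: t* = 1.661, (35.55, 41.45), width = 2 · t* · s/√n = 5.90
95% CI: t* = 1.986, (34.97, 42.03), width = 2 · t* · s/√n = 7.05

The 95% CI is wider by 7.05 - 5.90 = 1.15.
Higher confidence requires a wider interval.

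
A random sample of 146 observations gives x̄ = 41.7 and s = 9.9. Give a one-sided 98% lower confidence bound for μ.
μ ≥ 40.00

Lower bound (one-sided):
t* = 2.072 (one-sided for 98%)
Lower bound = x̄ - t* · s/√n = 41.7 - 2.072 · 9.9/√146 = 40.00

We are 98% confident that μ ≥ 40.00.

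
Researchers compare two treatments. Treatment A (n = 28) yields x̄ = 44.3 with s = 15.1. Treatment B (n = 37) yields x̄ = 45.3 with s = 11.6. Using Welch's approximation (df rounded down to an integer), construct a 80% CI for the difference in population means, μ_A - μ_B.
(-5.46, 3.46)

Difference: x̄₁ - x̄₂ = -1.00
SE = √(s₁²/n₁ + s₂²/n₂) = √(15.1²/28 + 11.6²/37) = 3.4322
df = 49.15 → 49 (Welch–Satterthwaite, rounded down)
t* = 1.299

CI: -1.00 ± 1.299 · 3.4322 = -1.00 ± 4.46 = (-5.46, 3.46)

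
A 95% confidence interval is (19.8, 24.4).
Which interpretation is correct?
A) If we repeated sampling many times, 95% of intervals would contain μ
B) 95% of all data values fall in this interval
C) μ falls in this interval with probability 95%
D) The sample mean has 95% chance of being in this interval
A

A) Correct — this is the frequentist long-run coverage interpretation.
B) Wrong — a CI is about the parameter μ, not individual data values.
C) Wrong — μ is fixed; the randomness lives in the interval, not in μ.
D) Wrong — x̄ is observed and sits in the interval by construction.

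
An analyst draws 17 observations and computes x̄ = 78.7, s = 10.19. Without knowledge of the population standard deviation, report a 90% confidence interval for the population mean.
(74.38, 83.02)

t-interval (σ unknown):
df = n - 1 = 16
t* = 1.746 for 90% confidence

Margin of error = t* · s/√n = 1.746 · 10.19/√17 = 4.32

CI: (74.38, 83.02)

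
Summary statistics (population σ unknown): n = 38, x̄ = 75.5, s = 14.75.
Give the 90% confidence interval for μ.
(71.46, 79.54)

t-interval (σ unknown):
df = n - 1 = 37
t* = 1.687 for 90% confidence

Margin of error = t* · s/√n = 1.687 · 14.75/√38 = 4.04

CI: (71.46, 79.54)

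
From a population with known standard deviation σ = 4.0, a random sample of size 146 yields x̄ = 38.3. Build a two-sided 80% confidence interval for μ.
(37.88, 38.72)

z-interval (σ known):
z* = 1.282 for 80% confidence

Margin of error = z* · σ/√n = 1.282 · 4.0/√146 = 0.42

CI: (38.3 - 0.42, 38.3 + 0.42) = (37.88, 38.72)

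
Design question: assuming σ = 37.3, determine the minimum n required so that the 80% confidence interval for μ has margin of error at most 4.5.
n ≥ 113

For margin E ≤ 4.5:
n ≥ (z* · σ / E)²
n ≥ (1.282 · 37.3 / 4.5)²
n ≥ 112.92

Minimum n = 113 (rounding up)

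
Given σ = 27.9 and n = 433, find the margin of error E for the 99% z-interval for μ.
Margin of error = 3.45

Margin of error = z* · σ/√n
= 2.576 · 27.9/√433
= 2.576 · 27.9/20.8087
= 3.45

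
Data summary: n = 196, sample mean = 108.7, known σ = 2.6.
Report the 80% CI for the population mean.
(108.46, 108.94)

z-interval (σ known):
z* = 1.282 for 80% confidence

Margin of error = z* · σ/√n = 1.282 · 2.6/√196 = 0.24

CI: (108.7 - 0.24, 108.7 + 0.24) = (108.46, 108.94)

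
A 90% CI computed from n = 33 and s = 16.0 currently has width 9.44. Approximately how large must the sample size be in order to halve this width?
n ≈ 132

CI width ∝ 1/√n
To reduce width by factor 2, need √n to grow by 2 → need 2² = 4 times as many samples.

Current: n = 33, width = 9.44
New: n = 132, width ≈ 4.62

Width reduced by factor of 9.44/4.62 = 2.04.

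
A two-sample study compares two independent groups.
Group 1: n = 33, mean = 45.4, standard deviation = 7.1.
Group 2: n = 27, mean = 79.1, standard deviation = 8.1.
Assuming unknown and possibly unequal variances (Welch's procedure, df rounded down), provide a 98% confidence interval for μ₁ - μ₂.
(-38.47, -28.93)

Difference: x̄₁ - x̄₂ = -33.70
SE = √(s₁²/n₁ + s₂²/n₂) = √(7.1²/33 + 8.1²/27) = 1.9894
df = 52.20 → 52 (Welch–Satterthwaite, rounded down)
t* = 2.400

CI: -33.70 ± 2.400 · 1.9894 = -33.70 ± 4.77 = (-38.47, -28.93)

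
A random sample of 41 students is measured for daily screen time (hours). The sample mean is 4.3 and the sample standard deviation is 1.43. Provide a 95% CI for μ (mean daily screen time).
(3.85, 4.75)

t-interval (σ unknown):
df = n - 1 = 40
t* = 2.021 for 95% confidence

Margin of error = t* · s/√n = 2.021 · 1.43/√41 = 0.45

CI: (3.85, 4.75)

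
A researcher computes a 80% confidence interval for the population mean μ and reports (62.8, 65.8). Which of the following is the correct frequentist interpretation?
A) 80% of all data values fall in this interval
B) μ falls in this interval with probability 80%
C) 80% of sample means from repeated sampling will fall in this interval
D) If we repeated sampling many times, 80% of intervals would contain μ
D

A) Wrong — a CI is about the parameter μ, not individual data values.
B) Wrong — μ is fixed; the randomness lives in the interval, not in μ.
C) Wrong — coverage applies to intervals containing μ, not to future x̄ values.
D) Correct — this is the frequentist long-run coverage interpretation.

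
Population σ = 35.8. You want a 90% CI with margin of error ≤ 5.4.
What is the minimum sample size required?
n ≥ 119

For margin E ≤ 5.4:
n ≥ (z* · σ / E)²
n ≥ (1.645 · 35.8 / 5.4)²
n ≥ 118.94

Minimum n = 119 (rounding up)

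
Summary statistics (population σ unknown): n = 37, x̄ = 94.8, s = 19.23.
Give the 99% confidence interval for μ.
(86.20, 103.40)

t-interval (σ unknown):
df = n - 1 = 36
t* = 2.719 for 99% confidence

Margin of error = t* · s/√n = 2.719 · 19.23/√37 = 8.60

CI: (86.20, 103.40)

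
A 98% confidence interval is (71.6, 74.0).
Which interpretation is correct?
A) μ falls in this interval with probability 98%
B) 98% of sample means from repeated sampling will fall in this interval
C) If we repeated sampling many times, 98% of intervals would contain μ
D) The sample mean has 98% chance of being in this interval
C

A) Wrong — μ is fixed; the randomness lives in the interval, not in μ.
B) Wrong — coverage applies to intervals containing μ, not to future x̄ values.
C) Correct — this is the frequentist long-run coverage interpretation.
D) Wrong — x̄ is observed and sits in the interval by construction.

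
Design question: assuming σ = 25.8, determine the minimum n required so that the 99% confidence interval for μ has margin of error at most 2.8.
n ≥ 564

For margin E ≤ 2.8:
n ≥ (z* · σ / E)²
n ≥ (2.576 · 25.8 / 2.8)²
n ≥ 563.40

Minimum n = 564 (rounding up)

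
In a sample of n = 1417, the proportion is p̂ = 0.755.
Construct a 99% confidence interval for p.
(0.726, 0.784)

Proportion CI:
SE = √(p̂(1-p̂)/n) = √(0.755 · 0.245 / 1417) = 0.01143

z* = 2.576
Margin = z* · SE = 2.576 · 0.01143 = 0.0294

CI: 0.755 ± 0.0294 = (0.726, 0.784)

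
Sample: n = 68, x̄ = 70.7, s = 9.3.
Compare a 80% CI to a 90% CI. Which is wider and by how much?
90% CI is wider by 0.84

df = 67
80% CI: t* = 1.294, (69.24, 72.16), width = 2 · t* · s/√n = 2.92
90% CI: t* = 1.668, (68.82, 72.58), width = 2 · t* · s/√n = 3.76

The 90% CI is wider by 3.76 - 2.92 = 0.84.
Higher confidence requires a wider interval.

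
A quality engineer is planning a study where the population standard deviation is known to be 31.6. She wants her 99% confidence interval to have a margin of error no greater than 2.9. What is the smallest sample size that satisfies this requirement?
n ≥ 788

For margin E ≤ 2.9:
n ≥ (z* · σ / E)²
n ≥ (2.576 · 31.6 / 2.9)²
n ≥ 787.90

Minimum n = 788 (rounding up)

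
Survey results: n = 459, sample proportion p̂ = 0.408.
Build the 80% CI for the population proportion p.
(0.379, 0.437)

Proportion CI:
SE = √(p̂(1-p̂)/n) = √(0.408 · 0.592 / 459) = 0.02294

z* = 1.282
Margin = z* · SE = 1.282 · 0.02294 = 0.0294

CI: 0.408 ± 0.0294 = (0.379, 0.437)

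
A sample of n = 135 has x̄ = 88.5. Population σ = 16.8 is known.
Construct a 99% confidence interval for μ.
(84.78, 92.22)

z-interval (σ known):
z* = 2.576 for 99% confidence

Margin of error = z* · σ/√n = 2.576 · 16.8/√135 = 3.72

CI: (88.5 - 3.72, 88.5 + 3.72) = (84.78, 92.22)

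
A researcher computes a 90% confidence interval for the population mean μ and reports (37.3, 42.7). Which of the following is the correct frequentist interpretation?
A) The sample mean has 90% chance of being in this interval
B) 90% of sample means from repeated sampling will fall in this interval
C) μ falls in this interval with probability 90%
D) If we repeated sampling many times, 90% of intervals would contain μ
D

A) Wrong — x̄ is observed and sits in the interval by construction.
B) Wrong — coverage applies to intervals containing μ, not to future x̄ values.
C) Wrong — μ is fixed; the randomness lives in the interval, not in μ.
D) Correct — this is the frequentist long-run coverage interpretation.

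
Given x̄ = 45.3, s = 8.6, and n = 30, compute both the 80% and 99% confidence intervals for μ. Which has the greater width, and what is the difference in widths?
99% CI is wider by 4.53

df = 29
80% CI: t* = 1.311, (43.24, 47.36), width = 2 · t* · s/√n = 4.12
99% CI: t* = 2.756, (40.97, 49.63), width = 2 · t* · s/√n = 8.65

The 99% CI is wider by 8.65 - 4.12 = 4.53.
Higher confidence requires a wider interval.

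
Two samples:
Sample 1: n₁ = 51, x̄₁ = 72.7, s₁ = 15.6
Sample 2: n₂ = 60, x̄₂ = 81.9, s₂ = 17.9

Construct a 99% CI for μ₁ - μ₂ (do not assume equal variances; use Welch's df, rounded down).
(-17.54, -0.86)

Difference: x̄₁ - x̄₂ = -9.20
SE = √(s₁²/n₁ + s₂²/n₂) = √(15.6²/51 + 17.9²/60) = 3.1799
df = 108.92 → 108 (Welch–Satterthwaite, rounded down)
t* = 2.622

CI: -9.20 ± 2.622 · 3.1799 = -9.20 ± 8.34 = (-17.54, -0.86)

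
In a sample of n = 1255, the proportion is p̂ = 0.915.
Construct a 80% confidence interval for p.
(0.905, 0.925)

Proportion CI:
SE = √(p̂(1-p̂)/n) = √(0.915 · 0.085 / 1255) = 0.00787

z* = 1.282
Margin = z* · SE = 1.282 · 0.00787 = 0.0101

CI: 0.915 ± 0.0101 = (0.905, 0.925)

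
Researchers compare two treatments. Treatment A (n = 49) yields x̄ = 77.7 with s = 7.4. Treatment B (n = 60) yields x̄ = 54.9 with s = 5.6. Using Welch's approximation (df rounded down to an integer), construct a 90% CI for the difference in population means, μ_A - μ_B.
(20.67, 24.93)

Difference: x̄₁ - x̄₂ = 22.80
SE = √(s₁²/n₁ + s₂²/n₂) = √(7.4²/49 + 5.6²/60) = 1.2807
df = 87.78 → 87 (Welch–Satterthwaite, rounded down)
t* = 1.663

CI: 22.80 ± 1.663 · 1.2807 = 22.80 ± 2.13 = (20.67, 24.93)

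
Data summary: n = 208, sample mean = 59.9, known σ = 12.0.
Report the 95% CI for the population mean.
(58.27, 61.53)

z-interval (σ known):
z* = 1.960 for 95% confidence

Margin of error = z* · σ/√n = 1.960 · 12.0/√208 = 1.63

CI: (59.9 - 1.63, 59.9 + 1.63) = (58.27, 61.53)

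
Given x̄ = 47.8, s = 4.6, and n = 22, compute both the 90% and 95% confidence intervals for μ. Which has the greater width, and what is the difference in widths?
95% CI is wider by 0.70

df = 21
90% CI: t* = 1.721, (46.11, 49.49), width = 2 · t* · s/√n = 3.38
95% CI: t* = 2.080, (45.76, 49.84), width = 2 · t* · s/√n = 4.08

The 95% CI is wider by 4.08 - 3.38 = 0.70.
Higher confidence requires a wider interval.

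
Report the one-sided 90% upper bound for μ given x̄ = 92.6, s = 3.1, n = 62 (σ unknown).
μ ≤ 93.11

Upper bound (one-sided):
t* = 1.296 (one-sided for 90%)
Upper bound = x̄ + t* · s/√n = 92.6 + 1.296 · 3.1/√62 = 93.11

We are 90% confident that μ ≤ 93.11.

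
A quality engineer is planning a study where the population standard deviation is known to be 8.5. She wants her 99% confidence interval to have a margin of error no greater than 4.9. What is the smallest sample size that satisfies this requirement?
n ≥ 20

For margin E ≤ 4.9:
n ≥ (z* · σ / E)²
n ≥ (2.576 · 8.5 / 4.9)²
n ≥ 19.97

Minimum n = 20 (rounding up)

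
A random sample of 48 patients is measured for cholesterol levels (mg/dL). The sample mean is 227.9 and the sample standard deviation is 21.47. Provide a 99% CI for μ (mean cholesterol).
(219.58, 236.22)

t-interval (σ unknown):
df = n - 1 = 47
t* = 2.685 for 99% confidence

Margin of error = t* · s/√n = 2.685 · 21.47/√48 = 8.32

CI: (219.58, 236.22)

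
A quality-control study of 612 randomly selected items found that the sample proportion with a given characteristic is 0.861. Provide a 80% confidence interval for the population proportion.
(0.843, 0.879)

Proportion CI:
SE = √(p̂(1-p̂)/n) = √(0.861 · 0.139 / 612) = 0.01398

z* = 1.282
Margin = z* · SE = 1.282 · 0.01398 = 0.0179

CI: 0.861 ± 0.0179 = (0.843, 0.879)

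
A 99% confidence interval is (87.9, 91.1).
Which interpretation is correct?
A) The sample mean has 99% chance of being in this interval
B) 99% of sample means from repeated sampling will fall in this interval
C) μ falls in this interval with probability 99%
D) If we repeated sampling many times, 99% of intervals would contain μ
D

A) Wrong — x̄ is observed and sits in the interval by construction.
B) Wrong — coverage applies to intervals containing μ, not to future x̄ values.
C) Wrong — μ is fixed; the randomness lives in the interval, not in μ.
D) Correct — this is the frequentist long-run coverage interpretation.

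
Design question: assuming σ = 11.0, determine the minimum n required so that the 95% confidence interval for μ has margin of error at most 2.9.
n ≥ 56

For margin E ≤ 2.9:
n ≥ (z* · σ / E)²
n ≥ (1.960 · 11.0 / 2.9)²
n ≥ 55.27

Minimum n = 56 (rounding up)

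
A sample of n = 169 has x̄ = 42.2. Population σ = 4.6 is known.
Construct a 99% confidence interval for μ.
(41.29, 43.11)

z-interval (σ known):
z* = 2.576 for 99% confidence

Margin of error = z* · σ/√n = 2.576 · 4.6/√169 = 0.91

CI: (42.2 - 0.91, 42.2 + 0.91) = (41.29, 43.11)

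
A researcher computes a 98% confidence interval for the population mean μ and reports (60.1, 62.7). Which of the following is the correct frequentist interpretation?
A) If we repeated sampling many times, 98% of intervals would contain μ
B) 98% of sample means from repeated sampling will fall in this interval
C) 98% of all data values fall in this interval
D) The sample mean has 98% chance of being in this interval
A

A) Correct — this is the frequentist long-run coverage interpretation.
B) Wrong — coverage applies to intervals containing μ, not to future x̄ values.
C) Wrong — a CI is about the parameter μ, not individual data values.
D) Wrong — x̄ is observed and sits in the interval by construction.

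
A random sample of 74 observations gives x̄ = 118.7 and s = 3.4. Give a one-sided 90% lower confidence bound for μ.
μ ≥ 118.19

Lower bound (one-sided):
t* = 1.293 (one-sided for 90%)
Lower bound = x̄ - t* · s/√n = 118.7 - 1.293 · 3.4/√74 = 118.19

We are 90% confident that μ ≥ 118.19.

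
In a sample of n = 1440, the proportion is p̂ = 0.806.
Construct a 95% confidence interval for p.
(0.786, 0.826)

Proportion CI:
SE = √(p̂(1-p̂)/n) = √(0.806 · 0.194 / 1440) = 0.01042

z* = 1.960
Margin = z* · SE = 1.960 · 0.01042 = 0.0204

CI: 0.806 ± 0.0204 = (0.786, 0.826)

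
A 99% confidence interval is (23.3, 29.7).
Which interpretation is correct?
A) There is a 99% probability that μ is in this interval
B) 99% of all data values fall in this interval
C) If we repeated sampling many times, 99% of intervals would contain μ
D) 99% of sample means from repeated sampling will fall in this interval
C

A) Wrong — μ is fixed; the randomness lives in the interval, not in μ.
B) Wrong — a CI is about the parameter μ, not individual data values.
C) Correct — this is the frequentist long-run coverage interpretation.
D) Wrong — coverage applies to intervals containing μ, not to future x̄ values.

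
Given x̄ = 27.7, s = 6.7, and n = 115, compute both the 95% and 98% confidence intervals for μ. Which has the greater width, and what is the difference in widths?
98% CI is wider by 0.47

df = 114
95% CI: t* = 1.981, (26.46, 28.94), width = 2 · t* · s/√n = 2.48
98% CI: t* = 2.360, (26.23, 29.17), width = 2 · t* · s/√n = 2.95

The 98% CI is wider by 2.95 - 2.48 = 0.47.
Higher confidence requires a wider interval.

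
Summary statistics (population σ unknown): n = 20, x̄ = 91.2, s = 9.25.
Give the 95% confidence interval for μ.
(86.87, 95.53)

t-interval (σ unknown):
df = n - 1 = 19
t* = 2.093 for 95% confidence

Margin of error = t* · s/√n = 2.093 · 9.25/√20 = 4.33

CI: (86.87, 95.53)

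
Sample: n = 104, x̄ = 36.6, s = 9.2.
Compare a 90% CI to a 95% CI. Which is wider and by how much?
95% CI is wider by 0.58

df = 103
90% CI: t* = 1.660, (35.10, 38.10), width = 2 · t* · s/√n = 3.00
95% CI: t* = 1.983, (34.81, 38.39), width = 2 · t* · s/√n = 3.58

The 95% CI is wider by 3.58 - 3.00 = 0.58.
Higher confidence requires a wider interval.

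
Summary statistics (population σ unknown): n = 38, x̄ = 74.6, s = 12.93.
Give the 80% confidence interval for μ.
(71.86, 77.34)

t-interval (σ unknown):
df = n - 1 = 37
t* = 1.305 for 80% confidence

Margin of error = t* · s/√n = 1.305 · 12.93/√38 = 2.74

CI: (71.86, 77.34)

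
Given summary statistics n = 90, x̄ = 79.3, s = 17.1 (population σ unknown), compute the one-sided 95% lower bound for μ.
μ ≥ 76.30

Lower bound (one-sided):
t* = 1.662 (one-sided for 95%)
Lower bound = x̄ - t* · s/√n = 79.3 - 1.662 · 17.1/√90 = 76.30

We are 95% confident that μ ≥ 76.30.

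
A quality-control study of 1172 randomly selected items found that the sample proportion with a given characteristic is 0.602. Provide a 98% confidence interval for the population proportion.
(0.569, 0.635)

Proportion CI:
SE = √(p̂(1-p̂)/n) = √(0.602 · 0.398 / 1172) = 0.01430

z* = 2.326
Margin = z* · SE = 2.326 · 0.01430 = 0.0333

CI: 0.602 ± 0.0333 = (0.569, 0.635)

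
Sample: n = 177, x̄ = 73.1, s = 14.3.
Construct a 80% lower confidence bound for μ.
μ ≥ 72.19

Lower bound (one-sided):
t* = 0.844 (one-sided for 80%)
Lower bound = x̄ - t* · s/√n = 73.1 - 0.844 · 14.3/√177 = 72.19

We are 80% confident that μ ≥ 72.19.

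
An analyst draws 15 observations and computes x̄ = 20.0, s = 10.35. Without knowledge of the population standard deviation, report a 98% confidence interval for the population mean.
(12.99, 27.01)

t-interval (σ unknown):
df = n - 1 = 14
t* = 2.624 for 98% confidence

Margin of error = t* · s/√n = 2.624 · 10.35/√15 = 7.01

CI: (12.99, 27.01)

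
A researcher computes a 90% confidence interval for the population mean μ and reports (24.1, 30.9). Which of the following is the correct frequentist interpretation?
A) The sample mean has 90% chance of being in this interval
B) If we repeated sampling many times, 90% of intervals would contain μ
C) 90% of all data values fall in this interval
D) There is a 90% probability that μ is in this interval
B

A) Wrong — x̄ is observed and sits in the interval by construction.
B) Correct — this is the frequentist long-run coverage interpretation.
C) Wrong — a CI is about the parameter μ, not individual data values.
D) Wrong — μ is fixed; the randomness lives in the interval, not in μ.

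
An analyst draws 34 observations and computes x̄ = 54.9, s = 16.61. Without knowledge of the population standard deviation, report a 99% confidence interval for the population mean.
(47.11, 62.69)

t-interval (σ unknown):
df = n - 1 = 33
t* = 2.733 for 99% confidence

Margin of error = t* · s/√n = 2.733 · 16.61/√34 = 7.79

CI: (47.11, 62.69)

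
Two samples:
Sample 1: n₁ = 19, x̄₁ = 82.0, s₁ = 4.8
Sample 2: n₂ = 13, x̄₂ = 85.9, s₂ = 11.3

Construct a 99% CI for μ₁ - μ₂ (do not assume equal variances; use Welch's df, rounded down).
(-13.79, 5.99)

Difference: x̄₁ - x̄₂ = -3.90
SE = √(s₁²/n₁ + s₂²/n₂) = √(4.8²/19 + 11.3²/13) = 3.3219
df = 14.99 → 14 (Welch–Satterthwaite, rounded down)
t* = 2.977

CI: -3.90 ± 2.977 · 3.3219 = -3.90 ± 9.89 = (-13.79, 5.99)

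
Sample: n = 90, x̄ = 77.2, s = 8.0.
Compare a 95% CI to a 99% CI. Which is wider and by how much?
99% CI is wider by 1.09

df = 89
95% CI: t* = 1.987, (75.52, 78.88), width = 2 · t* · s/√n = 3.35
99% CI: t* = 2.632, (74.98, 79.42), width = 2 · t* · s/√n = 4.44

The 99% CI is wider by 4.44 - 3.35 = 1.09.
Higher confidence requires a wider interval.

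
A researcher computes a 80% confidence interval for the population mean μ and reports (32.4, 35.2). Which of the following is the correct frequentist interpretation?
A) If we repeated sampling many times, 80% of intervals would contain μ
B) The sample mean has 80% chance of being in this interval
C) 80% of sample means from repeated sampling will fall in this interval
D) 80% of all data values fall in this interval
A

A) Correct — this is the frequentist long-run coverage interpretation.
B) Wrong — x̄ is observed and sits in the interval by construction.
C) Wrong — coverage applies to intervals containing μ, not to future x̄ values.
D) Wrong — a CI is about the parameter μ, not individual data values.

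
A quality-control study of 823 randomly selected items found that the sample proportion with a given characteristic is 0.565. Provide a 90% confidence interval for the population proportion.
(0.537, 0.593)

Proportion CI:
SE = √(p̂(1-p̂)/n) = √(0.565 · 0.435 / 823) = 0.01728

z* = 1.645
Margin = z* · SE = 1.645 · 0.01728 = 0.0284

CI: 0.565 ± 0.0284 = (0.537, 0.593)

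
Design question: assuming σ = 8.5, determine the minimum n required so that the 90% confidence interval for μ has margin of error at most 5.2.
n ≥ 8

For margin E ≤ 5.2:
n ≥ (z* · σ / E)²
n ≥ (1.645 · 8.5 / 5.2)²
n ≥ 7.23

Minimum n = 8 (rounding up)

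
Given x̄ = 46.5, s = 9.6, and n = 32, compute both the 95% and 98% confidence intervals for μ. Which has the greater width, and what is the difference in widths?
98% CI is wider by 1.41

df = 31
95% CI: t* = 2.040, (43.04, 49.96), width = 2 · t* · s/√n = 6.92
98% CI: t* = 2.453, (42.34, 50.66), width = 2 · t* · s/√n = 8.33

The 98% CI is wider by 8.33 - 6.92 = 1.41.
Higher confidence requires a wider interval.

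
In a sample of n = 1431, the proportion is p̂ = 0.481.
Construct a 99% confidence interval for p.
(0.447, 0.515)

Proportion CI:
SE = √(p̂(1-p̂)/n) = √(0.481 · 0.519 / 1431) = 0.01321

z* = 2.576
Margin = z* · SE = 2.576 · 0.01321 = 0.0340

CI: 0.481 ± 0.0340 = (0.447, 0.515)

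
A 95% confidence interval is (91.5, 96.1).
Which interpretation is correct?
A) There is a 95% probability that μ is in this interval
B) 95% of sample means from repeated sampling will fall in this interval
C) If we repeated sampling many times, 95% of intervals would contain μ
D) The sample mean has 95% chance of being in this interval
C

A) Wrong — μ is fixed; the randomness lives in the interval, not in μ.
B) Wrong — coverage applies to intervals containing μ, not to future x̄ values.
C) Correct — this is the frequentist long-run coverage interpretation.
D) Wrong — x̄ is observed and sits in the interval by construction.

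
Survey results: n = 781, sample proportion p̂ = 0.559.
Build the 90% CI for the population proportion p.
(0.530, 0.588)

Proportion CI:
SE = √(p̂(1-p̂)/n) = √(0.559 · 0.441 / 781) = 0.01777

z* = 1.645
Margin = z* · SE = 1.645 · 0.01777 = 0.0292

CI: 0.559 ± 0.0292 = (0.530, 0.588)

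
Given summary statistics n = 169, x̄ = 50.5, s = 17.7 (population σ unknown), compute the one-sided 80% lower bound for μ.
μ ≥ 49.35

Lower bound (one-sided):
t* = 0.844 (one-sided for 80%)
Lower bound = x̄ - t* · s/√n = 50.5 - 0.844 · 17.7/√169 = 49.35

We are 80% confident that μ ≥ 49.35.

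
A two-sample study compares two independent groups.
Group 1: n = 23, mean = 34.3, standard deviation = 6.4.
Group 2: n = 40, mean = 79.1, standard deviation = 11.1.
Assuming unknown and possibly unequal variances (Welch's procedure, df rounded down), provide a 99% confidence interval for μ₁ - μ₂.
(-50.66, -38.94)

Difference: x̄₁ - x̄₂ = -44.80
SE = √(s₁²/n₁ + s₂²/n₂) = √(6.4²/23 + 11.1²/40) = 2.2048
df = 60.99 → 60 (Welch–Satterthwaite, rounded down)
t* = 2.660

CI: -44.80 ± 2.660 · 2.2048 = -44.80 ± 5.86 = (-50.66, -38.94)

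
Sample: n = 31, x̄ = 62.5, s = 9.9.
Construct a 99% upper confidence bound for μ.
μ ≤ 66.87

Upper bound (one-sided):
t* = 2.457 (one-sided for 99%)
Upper bound = x̄ + t* · s/√n = 62.5 + 2.457 · 9.9/√31 = 66.87

We are 99% confident that μ ≤ 66.87.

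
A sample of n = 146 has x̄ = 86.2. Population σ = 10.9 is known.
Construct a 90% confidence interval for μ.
(84.72, 87.68)

z-interval (σ known):
z* = 1.645 for 90% confidence

Margin of error = z* · σ/√n = 1.645 · 10.9/√146 = 1.48

CI: (86.2 - 1.48, 86.2 + 1.48) = (84.72, 87.68)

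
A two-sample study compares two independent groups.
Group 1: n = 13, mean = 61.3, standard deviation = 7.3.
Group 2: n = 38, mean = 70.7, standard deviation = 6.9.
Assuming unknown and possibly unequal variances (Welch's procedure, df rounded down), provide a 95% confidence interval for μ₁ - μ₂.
(-14.24, -4.56)

Difference: x̄₁ - x̄₂ = -9.40
SE = √(s₁²/n₁ + s₂²/n₂) = √(7.3²/13 + 6.9²/38) = 2.3135
df = 19.85 → 19 (Welch–Satterthwaite, rounded down)
t* = 2.093

CI: -9.40 ± 2.093 · 2.3135 = -9.40 ± 4.84 = (-14.24, -4.56)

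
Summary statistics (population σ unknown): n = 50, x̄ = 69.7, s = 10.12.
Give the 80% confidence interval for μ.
(67.84, 71.56)

t-interval (σ unknown):
df = n - 1 = 49
t* = 1.299 for 80% confidence

Margin of error = t* · s/√n = 1.299 · 10.12/√50 = 1.86

CI: (67.84, 71.56)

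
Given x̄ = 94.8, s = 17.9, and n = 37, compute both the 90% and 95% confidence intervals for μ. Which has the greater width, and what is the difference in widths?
95% CI is wider by 2.01

df = 36
90% CI: t* = 1.688, (89.83, 99.77), width = 2 · t* · s/√n = 9.93
95% CI: t* = 2.028, (88.83, 100.77), width = 2 · t* · s/√n = 11.94

The 95% CI is wider by 11.94 - 9.93 = 2.01.
Higher confidence requires a wider interval.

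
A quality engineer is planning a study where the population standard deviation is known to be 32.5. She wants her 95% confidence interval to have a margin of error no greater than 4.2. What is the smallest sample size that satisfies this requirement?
n ≥ 231

For margin E ≤ 4.2:
n ≥ (z* · σ / E)²
n ≥ (1.960 · 32.5 / 4.2)²
n ≥ 230.03

Minimum n = 231 (rounding up)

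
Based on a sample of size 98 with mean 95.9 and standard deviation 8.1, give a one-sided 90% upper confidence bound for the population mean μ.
μ ≤ 96.96

Upper bound (one-sided):
t* = 1.290 (one-sided for 90%)
Upper bound = x̄ + t* · s/√n = 95.9 + 1.290 · 8.1/√98 = 96.96

We are 90% confident that μ ≤ 96.96.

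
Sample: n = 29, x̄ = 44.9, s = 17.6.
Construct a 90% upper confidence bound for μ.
μ ≤ 49.19

Upper bound (one-sided):
t* = 1.313 (one-sided for 90%)
Upper bound = x̄ + t* · s/√n = 44.9 + 1.313 · 17.6/√29 = 49.19

We are 90% confident that μ ≤ 49.19.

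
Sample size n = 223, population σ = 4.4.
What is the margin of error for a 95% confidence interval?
Margin of error = 0.58

Margin of error = z* · σ/√n
= 1.960 · 4.4/√223
= 1.960 · 4.4/14.9332
= 0.58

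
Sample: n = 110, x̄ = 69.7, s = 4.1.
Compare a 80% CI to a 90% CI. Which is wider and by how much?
90% CI is wider by 0.29

df = 109
80% CI: t* = 1.289, (69.20, 70.20), width = 2 · t* · s/√n = 1.01
90% CI: t* = 1.659, (69.05, 70.35), width = 2 · t* · s/√n = 1.30

The 90% CI is wider by 1.30 - 1.01 = 0.29.
Higher confidence requires a wider interval.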